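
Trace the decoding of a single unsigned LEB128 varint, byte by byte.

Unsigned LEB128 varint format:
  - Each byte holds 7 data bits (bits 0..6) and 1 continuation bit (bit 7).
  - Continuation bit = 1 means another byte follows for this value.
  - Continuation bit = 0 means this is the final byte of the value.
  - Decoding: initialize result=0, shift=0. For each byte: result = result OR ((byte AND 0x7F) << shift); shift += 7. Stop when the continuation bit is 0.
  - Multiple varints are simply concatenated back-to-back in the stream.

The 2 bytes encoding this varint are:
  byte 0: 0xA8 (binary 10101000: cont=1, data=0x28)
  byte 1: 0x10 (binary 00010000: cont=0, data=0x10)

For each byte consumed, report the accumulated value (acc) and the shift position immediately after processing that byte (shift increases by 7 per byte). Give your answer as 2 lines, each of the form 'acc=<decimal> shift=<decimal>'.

Answer: acc=40 shift=7
acc=2088 shift=14

Derivation:
byte 0=0xA8: payload=0x28=40, contrib = 40<<0 = 40; acc -> 40, shift -> 7
byte 1=0x10: payload=0x10=16, contrib = 16<<7 = 2048; acc -> 2088, shift -> 14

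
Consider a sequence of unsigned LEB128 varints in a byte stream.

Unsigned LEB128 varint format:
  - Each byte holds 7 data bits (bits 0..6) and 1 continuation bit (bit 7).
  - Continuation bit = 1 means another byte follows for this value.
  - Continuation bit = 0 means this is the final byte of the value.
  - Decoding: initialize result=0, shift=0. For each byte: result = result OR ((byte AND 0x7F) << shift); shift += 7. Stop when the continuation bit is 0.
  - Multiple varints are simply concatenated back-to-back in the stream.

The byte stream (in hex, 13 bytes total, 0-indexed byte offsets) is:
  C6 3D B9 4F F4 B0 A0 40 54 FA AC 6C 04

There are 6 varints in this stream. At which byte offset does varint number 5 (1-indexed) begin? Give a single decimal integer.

Answer: 9

Derivation:
  byte[0]=0xC6 cont=1 payload=0x46=70: acc |= 70<<0 -> acc=70 shift=7
  byte[1]=0x3D cont=0 payload=0x3D=61: acc |= 61<<7 -> acc=7878 shift=14 [end]
Varint 1: bytes[0:2] = C6 3D -> value 7878 (2 byte(s))
  byte[2]=0xB9 cont=1 payload=0x39=57: acc |= 57<<0 -> acc=57 shift=7
  byte[3]=0x4F cont=0 payload=0x4F=79: acc |= 79<<7 -> acc=10169 shift=14 [end]
Varint 2: bytes[2:4] = B9 4F -> value 10169 (2 byte(s))
  byte[4]=0xF4 cont=1 payload=0x74=116: acc |= 116<<0 -> acc=116 shift=7
  byte[5]=0xB0 cont=1 payload=0x30=48: acc |= 48<<7 -> acc=6260 shift=14
  byte[6]=0xA0 cont=1 payload=0x20=32: acc |= 32<<14 -> acc=530548 shift=21
  byte[7]=0x40 cont=0 payload=0x40=64: acc |= 64<<21 -> acc=134748276 shift=28 [end]
Varint 3: bytes[4:8] = F4 B0 A0 40 -> value 134748276 (4 byte(s))
  byte[8]=0x54 cont=0 payload=0x54=84: acc |= 84<<0 -> acc=84 shift=7 [end]
Varint 4: bytes[8:9] = 54 -> value 84 (1 byte(s))
  byte[9]=0xFA cont=1 payload=0x7A=122: acc |= 122<<0 -> acc=122 shift=7
  byte[10]=0xAC cont=1 payload=0x2C=44: acc |= 44<<7 -> acc=5754 shift=14
  byte[11]=0x6C cont=0 payload=0x6C=108: acc |= 108<<14 -> acc=1775226 shift=21 [end]
Varint 5: bytes[9:12] = FA AC 6C -> value 1775226 (3 byte(s))
  byte[12]=0x04 cont=0 payload=0x04=4: acc |= 4<<0 -> acc=4 shift=7 [end]
Varint 6: bytes[12:13] = 04 -> value 4 (1 byte(s))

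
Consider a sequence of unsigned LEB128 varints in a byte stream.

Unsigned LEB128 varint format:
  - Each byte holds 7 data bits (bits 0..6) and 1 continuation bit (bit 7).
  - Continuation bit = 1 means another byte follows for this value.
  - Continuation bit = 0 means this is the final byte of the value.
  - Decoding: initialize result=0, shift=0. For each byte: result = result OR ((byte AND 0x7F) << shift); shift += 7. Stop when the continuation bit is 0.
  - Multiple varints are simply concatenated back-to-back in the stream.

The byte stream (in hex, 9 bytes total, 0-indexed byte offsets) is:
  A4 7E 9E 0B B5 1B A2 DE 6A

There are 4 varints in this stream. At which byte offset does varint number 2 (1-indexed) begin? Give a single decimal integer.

  byte[0]=0xA4 cont=1 payload=0x24=36: acc |= 36<<0 -> acc=36 shift=7
  byte[1]=0x7E cont=0 payload=0x7E=126: acc |= 126<<7 -> acc=16164 shift=14 [end]
Varint 1: bytes[0:2] = A4 7E -> value 16164 (2 byte(s))
  byte[2]=0x9E cont=1 payload=0x1E=30: acc |= 30<<0 -> acc=30 shift=7
  byte[3]=0x0B cont=0 payload=0x0B=11: acc |= 11<<7 -> acc=1438 shift=14 [end]
Varint 2: bytes[2:4] = 9E 0B -> value 1438 (2 byte(s))
  byte[4]=0xB5 cont=1 payload=0x35=53: acc |= 53<<0 -> acc=53 shift=7
  byte[5]=0x1B cont=0 payload=0x1B=27: acc |= 27<<7 -> acc=3509 shift=14 [end]
Varint 3: bytes[4:6] = B5 1B -> value 3509 (2 byte(s))
  byte[6]=0xA2 cont=1 payload=0x22=34: acc |= 34<<0 -> acc=34 shift=7
  byte[7]=0xDE cont=1 payload=0x5E=94: acc |= 94<<7 -> acc=12066 shift=14
  byte[8]=0x6A cont=0 payload=0x6A=106: acc |= 106<<14 -> acc=1748770 shift=21 [end]
Varint 4: bytes[6:9] = A2 DE 6A -> value 1748770 (3 byte(s))

Answer: 2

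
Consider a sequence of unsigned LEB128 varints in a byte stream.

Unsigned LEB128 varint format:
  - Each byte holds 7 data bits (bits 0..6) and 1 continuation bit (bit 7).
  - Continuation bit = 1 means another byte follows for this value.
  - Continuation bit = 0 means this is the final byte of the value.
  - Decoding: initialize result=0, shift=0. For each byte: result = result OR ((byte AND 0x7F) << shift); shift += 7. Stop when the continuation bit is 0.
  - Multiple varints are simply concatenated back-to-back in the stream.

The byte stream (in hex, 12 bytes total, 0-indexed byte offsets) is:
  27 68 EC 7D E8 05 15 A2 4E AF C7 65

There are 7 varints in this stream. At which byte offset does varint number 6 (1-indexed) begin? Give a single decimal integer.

  byte[0]=0x27 cont=0 payload=0x27=39: acc |= 39<<0 -> acc=39 shift=7 [end]
Varint 1: bytes[0:1] = 27 -> value 39 (1 byte(s))
  byte[1]=0x68 cont=0 payload=0x68=104: acc |= 104<<0 -> acc=104 shift=7 [end]
Varint 2: bytes[1:2] = 68 -> value 104 (1 byte(s))
  byte[2]=0xEC cont=1 payload=0x6C=108: acc |= 108<<0 -> acc=108 shift=7
  byte[3]=0x7D cont=0 payload=0x7D=125: acc |= 125<<7 -> acc=16108 shift=14 [end]
Varint 3: bytes[2:4] = EC 7D -> value 16108 (2 byte(s))
  byte[4]=0xE8 cont=1 payload=0x68=104: acc |= 104<<0 -> acc=104 shift=7
  byte[5]=0x05 cont=0 payload=0x05=5: acc |= 5<<7 -> acc=744 shift=14 [end]
Varint 4: bytes[4:6] = E8 05 -> value 744 (2 byte(s))
  byte[6]=0x15 cont=0 payload=0x15=21: acc |= 21<<0 -> acc=21 shift=7 [end]
Varint 5: bytes[6:7] = 15 -> value 21 (1 byte(s))
  byte[7]=0xA2 cont=1 payload=0x22=34: acc |= 34<<0 -> acc=34 shift=7
  byte[8]=0x4E cont=0 payload=0x4E=78: acc |= 78<<7 -> acc=10018 shift=14 [end]
Varint 6: bytes[7:9] = A2 4E -> value 10018 (2 byte(s))
  byte[9]=0xAF cont=1 payload=0x2F=47: acc |= 47<<0 -> acc=47 shift=7
  byte[10]=0xC7 cont=1 payload=0x47=71: acc |= 71<<7 -> acc=9135 shift=14
  byte[11]=0x65 cont=0 payload=0x65=101: acc |= 101<<14 -> acc=1663919 shift=21 [end]
Varint 7: bytes[9:12] = AF C7 65 -> value 1663919 (3 byte(s))

Answer: 7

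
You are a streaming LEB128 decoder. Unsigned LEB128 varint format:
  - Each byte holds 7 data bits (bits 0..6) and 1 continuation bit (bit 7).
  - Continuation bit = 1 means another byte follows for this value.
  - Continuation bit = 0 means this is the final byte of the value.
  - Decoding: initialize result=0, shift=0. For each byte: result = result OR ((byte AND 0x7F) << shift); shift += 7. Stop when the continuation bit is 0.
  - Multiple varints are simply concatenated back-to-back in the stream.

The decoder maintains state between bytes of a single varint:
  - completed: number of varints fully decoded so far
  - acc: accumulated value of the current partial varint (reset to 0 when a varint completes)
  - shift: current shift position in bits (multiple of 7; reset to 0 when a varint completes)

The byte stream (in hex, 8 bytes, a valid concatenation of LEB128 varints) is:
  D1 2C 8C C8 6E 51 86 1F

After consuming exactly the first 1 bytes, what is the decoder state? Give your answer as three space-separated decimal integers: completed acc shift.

Answer: 0 81 7

Derivation:
byte[0]=0xD1 cont=1 payload=0x51: acc |= 81<<0 -> completed=0 acc=81 shift=7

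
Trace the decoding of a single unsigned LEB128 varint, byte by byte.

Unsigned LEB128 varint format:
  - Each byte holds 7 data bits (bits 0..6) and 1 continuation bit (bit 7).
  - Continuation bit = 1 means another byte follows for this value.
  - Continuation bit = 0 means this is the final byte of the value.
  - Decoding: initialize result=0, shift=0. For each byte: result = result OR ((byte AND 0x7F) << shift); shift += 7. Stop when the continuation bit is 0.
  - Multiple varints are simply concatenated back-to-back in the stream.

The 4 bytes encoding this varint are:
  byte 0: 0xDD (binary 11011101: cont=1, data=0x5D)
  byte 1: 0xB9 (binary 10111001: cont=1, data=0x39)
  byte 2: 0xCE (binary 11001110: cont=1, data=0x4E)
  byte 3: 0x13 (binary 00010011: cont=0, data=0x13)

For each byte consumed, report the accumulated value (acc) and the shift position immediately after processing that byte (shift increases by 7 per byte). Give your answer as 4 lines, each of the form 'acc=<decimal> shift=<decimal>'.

byte 0=0xDD: payload=0x5D=93, contrib = 93<<0 = 93; acc -> 93, shift -> 7
byte 1=0xB9: payload=0x39=57, contrib = 57<<7 = 7296; acc -> 7389, shift -> 14
byte 2=0xCE: payload=0x4E=78, contrib = 78<<14 = 1277952; acc -> 1285341, shift -> 21
byte 3=0x13: payload=0x13=19, contrib = 19<<21 = 39845888; acc -> 41131229, shift -> 28

Answer: acc=93 shift=7
acc=7389 shift=14
acc=1285341 shift=21
acc=41131229 shift=28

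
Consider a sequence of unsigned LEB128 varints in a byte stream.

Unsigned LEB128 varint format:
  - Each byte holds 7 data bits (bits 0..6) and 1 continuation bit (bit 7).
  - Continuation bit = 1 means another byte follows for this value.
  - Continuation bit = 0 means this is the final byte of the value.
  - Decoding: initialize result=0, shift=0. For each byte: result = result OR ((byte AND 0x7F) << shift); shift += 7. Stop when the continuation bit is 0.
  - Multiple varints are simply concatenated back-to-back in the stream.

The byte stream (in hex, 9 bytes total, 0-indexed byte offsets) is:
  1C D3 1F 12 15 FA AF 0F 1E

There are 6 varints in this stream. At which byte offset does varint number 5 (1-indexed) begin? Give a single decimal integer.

  byte[0]=0x1C cont=0 payload=0x1C=28: acc |= 28<<0 -> acc=28 shift=7 [end]
Varint 1: bytes[0:1] = 1C -> value 28 (1 byte(s))
  byte[1]=0xD3 cont=1 payload=0x53=83: acc |= 83<<0 -> acc=83 shift=7
  byte[2]=0x1F cont=0 payload=0x1F=31: acc |= 31<<7 -> acc=4051 shift=14 [end]
Varint 2: bytes[1:3] = D3 1F -> value 4051 (2 byte(s))
  byte[3]=0x12 cont=0 payload=0x12=18: acc |= 18<<0 -> acc=18 shift=7 [end]
Varint 3: bytes[3:4] = 12 -> value 18 (1 byte(s))
  byte[4]=0x15 cont=0 payload=0x15=21: acc |= 21<<0 -> acc=21 shift=7 [end]
Varint 4: bytes[4:5] = 15 -> value 21 (1 byte(s))
  byte[5]=0xFA cont=1 payload=0x7A=122: acc |= 122<<0 -> acc=122 shift=7
  byte[6]=0xAF cont=1 payload=0x2F=47: acc |= 47<<7 -> acc=6138 shift=14
  byte[7]=0x0F cont=0 payload=0x0F=15: acc |= 15<<14 -> acc=251898 shift=21 [end]
Varint 5: bytes[5:8] = FA AF 0F -> value 251898 (3 byte(s))
  byte[8]=0x1E cont=0 payload=0x1E=30: acc |= 30<<0 -> acc=30 shift=7 [end]
Varint 6: bytes[8:9] = 1E -> value 30 (1 byte(s))

Answer: 5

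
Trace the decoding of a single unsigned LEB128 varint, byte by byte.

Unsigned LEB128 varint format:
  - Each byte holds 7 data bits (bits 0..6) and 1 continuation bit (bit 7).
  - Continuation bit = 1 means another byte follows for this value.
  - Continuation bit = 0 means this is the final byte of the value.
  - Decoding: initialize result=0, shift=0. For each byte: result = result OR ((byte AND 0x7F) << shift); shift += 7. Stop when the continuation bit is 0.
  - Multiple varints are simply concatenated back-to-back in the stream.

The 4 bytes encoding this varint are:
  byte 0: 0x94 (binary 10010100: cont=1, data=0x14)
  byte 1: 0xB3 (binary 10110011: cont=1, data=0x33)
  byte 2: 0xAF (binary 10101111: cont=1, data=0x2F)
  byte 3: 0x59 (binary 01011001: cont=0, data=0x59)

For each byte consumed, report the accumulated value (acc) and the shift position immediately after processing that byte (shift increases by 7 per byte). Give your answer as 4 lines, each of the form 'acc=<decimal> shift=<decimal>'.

Answer: acc=20 shift=7
acc=6548 shift=14
acc=776596 shift=21
acc=187423124 shift=28

Derivation:
byte 0=0x94: payload=0x14=20, contrib = 20<<0 = 20; acc -> 20, shift -> 7
byte 1=0xB3: payload=0x33=51, contrib = 51<<7 = 6528; acc -> 6548, shift -> 14
byte 2=0xAF: payload=0x2F=47, contrib = 47<<14 = 770048; acc -> 776596, shift -> 21
byte 3=0x59: payload=0x59=89, contrib = 89<<21 = 186646528; acc -> 187423124, shift -> 28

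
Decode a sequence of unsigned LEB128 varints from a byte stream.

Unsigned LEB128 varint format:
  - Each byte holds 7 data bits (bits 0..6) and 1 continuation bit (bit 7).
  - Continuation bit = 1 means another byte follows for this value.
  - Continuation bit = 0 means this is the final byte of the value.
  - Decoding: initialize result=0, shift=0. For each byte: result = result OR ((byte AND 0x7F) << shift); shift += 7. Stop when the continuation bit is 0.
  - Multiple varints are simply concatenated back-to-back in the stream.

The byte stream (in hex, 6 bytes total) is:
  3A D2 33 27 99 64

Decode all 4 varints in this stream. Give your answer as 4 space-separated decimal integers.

  byte[0]=0x3A cont=0 payload=0x3A=58: acc |= 58<<0 -> acc=58 shift=7 [end]
Varint 1: bytes[0:1] = 3A -> value 58 (1 byte(s))
  byte[1]=0xD2 cont=1 payload=0x52=82: acc |= 82<<0 -> acc=82 shift=7
  byte[2]=0x33 cont=0 payload=0x33=51: acc |= 51<<7 -> acc=6610 shift=14 [end]
Varint 2: bytes[1:3] = D2 33 -> value 6610 (2 byte(s))
  byte[3]=0x27 cont=0 payload=0x27=39: acc |= 39<<0 -> acc=39 shift=7 [end]
Varint 3: bytes[3:4] = 27 -> value 39 (1 byte(s))
  byte[4]=0x99 cont=1 payload=0x19=25: acc |= 25<<0 -> acc=25 shift=7
  byte[5]=0x64 cont=0 payload=0x64=100: acc |= 100<<7 -> acc=12825 shift=14 [end]
Varint 4: bytes[4:6] = 99 64 -> value 12825 (2 byte(s))

Answer: 58 6610 39 12825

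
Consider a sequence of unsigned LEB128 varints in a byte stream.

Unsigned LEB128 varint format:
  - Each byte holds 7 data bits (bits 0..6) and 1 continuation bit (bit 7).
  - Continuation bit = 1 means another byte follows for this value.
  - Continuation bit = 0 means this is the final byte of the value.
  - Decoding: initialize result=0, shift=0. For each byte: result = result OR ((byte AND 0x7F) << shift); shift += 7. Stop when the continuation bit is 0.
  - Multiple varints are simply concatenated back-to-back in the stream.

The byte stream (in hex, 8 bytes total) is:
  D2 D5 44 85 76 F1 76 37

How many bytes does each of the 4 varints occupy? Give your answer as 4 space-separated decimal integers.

  byte[0]=0xD2 cont=1 payload=0x52=82: acc |= 82<<0 -> acc=82 shift=7
  byte[1]=0xD5 cont=1 payload=0x55=85: acc |= 85<<7 -> acc=10962 shift=14
  byte[2]=0x44 cont=0 payload=0x44=68: acc |= 68<<14 -> acc=1125074 shift=21 [end]
Varint 1: bytes[0:3] = D2 D5 44 -> value 1125074 (3 byte(s))
  byte[3]=0x85 cont=1 payload=0x05=5: acc |= 5<<0 -> acc=5 shift=7
  byte[4]=0x76 cont=0 payload=0x76=118: acc |= 118<<7 -> acc=15109 shift=14 [end]
Varint 2: bytes[3:5] = 85 76 -> value 15109 (2 byte(s))
  byte[5]=0xF1 cont=1 payload=0x71=113: acc |= 113<<0 -> acc=113 shift=7
  byte[6]=0x76 cont=0 payload=0x76=118: acc |= 118<<7 -> acc=15217 shift=14 [end]
Varint 3: bytes[5:7] = F1 76 -> value 15217 (2 byte(s))
  byte[7]=0x37 cont=0 payload=0x37=55: acc |= 55<<0 -> acc=55 shift=7 [end]
Varint 4: bytes[7:8] = 37 -> value 55 (1 byte(s))

Answer: 3 2 2 1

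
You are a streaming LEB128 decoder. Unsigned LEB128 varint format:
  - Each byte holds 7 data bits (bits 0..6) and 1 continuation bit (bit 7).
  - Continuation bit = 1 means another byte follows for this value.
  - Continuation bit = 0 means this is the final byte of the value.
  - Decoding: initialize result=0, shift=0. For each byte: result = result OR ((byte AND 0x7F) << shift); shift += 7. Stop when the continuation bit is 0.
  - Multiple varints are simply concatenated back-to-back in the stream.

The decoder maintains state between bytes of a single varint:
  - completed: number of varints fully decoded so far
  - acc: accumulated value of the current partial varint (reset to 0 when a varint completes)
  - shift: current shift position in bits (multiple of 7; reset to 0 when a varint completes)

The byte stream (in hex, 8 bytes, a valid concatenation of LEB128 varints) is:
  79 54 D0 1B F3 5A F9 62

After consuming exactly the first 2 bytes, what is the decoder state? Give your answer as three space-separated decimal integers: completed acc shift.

byte[0]=0x79 cont=0 payload=0x79: varint #1 complete (value=121); reset -> completed=1 acc=0 shift=0
byte[1]=0x54 cont=0 payload=0x54: varint #2 complete (value=84); reset -> completed=2 acc=0 shift=0

Answer: 2 0 0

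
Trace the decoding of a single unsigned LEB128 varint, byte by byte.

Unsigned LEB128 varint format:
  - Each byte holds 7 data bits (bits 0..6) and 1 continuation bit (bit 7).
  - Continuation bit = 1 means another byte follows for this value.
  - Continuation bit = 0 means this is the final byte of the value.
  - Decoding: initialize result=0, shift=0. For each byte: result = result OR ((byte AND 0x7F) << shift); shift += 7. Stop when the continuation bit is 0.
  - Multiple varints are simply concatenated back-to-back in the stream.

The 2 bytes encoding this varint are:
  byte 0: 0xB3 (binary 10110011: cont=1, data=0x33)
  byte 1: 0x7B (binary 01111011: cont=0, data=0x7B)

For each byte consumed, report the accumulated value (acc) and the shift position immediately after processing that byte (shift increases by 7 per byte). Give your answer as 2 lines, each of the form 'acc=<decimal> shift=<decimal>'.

byte 0=0xB3: payload=0x33=51, contrib = 51<<0 = 51; acc -> 51, shift -> 7
byte 1=0x7B: payload=0x7B=123, contrib = 123<<7 = 15744; acc -> 15795, shift -> 14

Answer: acc=51 shift=7
acc=15795 shift=14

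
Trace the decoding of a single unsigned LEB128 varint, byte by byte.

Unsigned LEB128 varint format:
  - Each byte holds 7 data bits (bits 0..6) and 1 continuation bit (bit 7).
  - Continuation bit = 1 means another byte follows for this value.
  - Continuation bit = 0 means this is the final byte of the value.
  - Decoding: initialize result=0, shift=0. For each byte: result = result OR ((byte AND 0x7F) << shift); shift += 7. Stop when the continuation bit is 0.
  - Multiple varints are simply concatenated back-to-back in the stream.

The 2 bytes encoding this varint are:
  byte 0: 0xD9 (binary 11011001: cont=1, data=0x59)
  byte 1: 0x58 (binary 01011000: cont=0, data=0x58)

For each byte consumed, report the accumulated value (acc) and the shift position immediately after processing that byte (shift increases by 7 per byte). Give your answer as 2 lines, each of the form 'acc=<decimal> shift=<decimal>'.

byte 0=0xD9: payload=0x59=89, contrib = 89<<0 = 89; acc -> 89, shift -> 7
byte 1=0x58: payload=0x58=88, contrib = 88<<7 = 11264; acc -> 11353, shift -> 14

Answer: acc=89 shift=7
acc=11353 shift=14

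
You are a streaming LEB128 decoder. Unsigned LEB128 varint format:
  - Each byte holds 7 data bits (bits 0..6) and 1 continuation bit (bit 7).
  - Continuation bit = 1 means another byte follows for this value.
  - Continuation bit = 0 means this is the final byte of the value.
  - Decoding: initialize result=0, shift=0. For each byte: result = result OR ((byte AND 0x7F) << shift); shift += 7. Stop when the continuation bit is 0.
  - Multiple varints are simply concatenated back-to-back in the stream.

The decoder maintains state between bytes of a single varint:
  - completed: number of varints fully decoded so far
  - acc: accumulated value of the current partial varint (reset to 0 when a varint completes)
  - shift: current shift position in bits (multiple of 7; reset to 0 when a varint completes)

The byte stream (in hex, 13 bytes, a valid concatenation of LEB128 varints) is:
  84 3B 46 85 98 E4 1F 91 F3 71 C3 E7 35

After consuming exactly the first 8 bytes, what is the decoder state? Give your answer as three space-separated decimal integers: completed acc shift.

Answer: 3 17 7

Derivation:
byte[0]=0x84 cont=1 payload=0x04: acc |= 4<<0 -> completed=0 acc=4 shift=7
byte[1]=0x3B cont=0 payload=0x3B: varint #1 complete (value=7556); reset -> completed=1 acc=0 shift=0
byte[2]=0x46 cont=0 payload=0x46: varint #2 complete (value=70); reset -> completed=2 acc=0 shift=0
byte[3]=0x85 cont=1 payload=0x05: acc |= 5<<0 -> completed=2 acc=5 shift=7
byte[4]=0x98 cont=1 payload=0x18: acc |= 24<<7 -> completed=2 acc=3077 shift=14
byte[5]=0xE4 cont=1 payload=0x64: acc |= 100<<14 -> completed=2 acc=1641477 shift=21
byte[6]=0x1F cont=0 payload=0x1F: varint #3 complete (value=66653189); reset -> completed=3 acc=0 shift=0
byte[7]=0x91 cont=1 payload=0x11: acc |= 17<<0 -> completed=3 acc=17 shift=7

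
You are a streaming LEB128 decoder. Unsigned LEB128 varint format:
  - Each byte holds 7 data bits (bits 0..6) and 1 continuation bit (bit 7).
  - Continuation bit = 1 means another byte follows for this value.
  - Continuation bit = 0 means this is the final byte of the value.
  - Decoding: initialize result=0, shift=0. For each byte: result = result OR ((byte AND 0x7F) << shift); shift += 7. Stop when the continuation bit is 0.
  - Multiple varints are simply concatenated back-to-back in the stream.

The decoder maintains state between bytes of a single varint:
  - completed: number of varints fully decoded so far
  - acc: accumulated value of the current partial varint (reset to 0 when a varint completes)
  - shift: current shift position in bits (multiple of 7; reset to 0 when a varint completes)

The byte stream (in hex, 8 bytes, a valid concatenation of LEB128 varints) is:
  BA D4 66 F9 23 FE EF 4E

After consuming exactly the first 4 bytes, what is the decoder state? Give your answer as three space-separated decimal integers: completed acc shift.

byte[0]=0xBA cont=1 payload=0x3A: acc |= 58<<0 -> completed=0 acc=58 shift=7
byte[1]=0xD4 cont=1 payload=0x54: acc |= 84<<7 -> completed=0 acc=10810 shift=14
byte[2]=0x66 cont=0 payload=0x66: varint #1 complete (value=1681978); reset -> completed=1 acc=0 shift=0
byte[3]=0xF9 cont=1 payload=0x79: acc |= 121<<0 -> completed=1 acc=121 shift=7

Answer: 1 121 7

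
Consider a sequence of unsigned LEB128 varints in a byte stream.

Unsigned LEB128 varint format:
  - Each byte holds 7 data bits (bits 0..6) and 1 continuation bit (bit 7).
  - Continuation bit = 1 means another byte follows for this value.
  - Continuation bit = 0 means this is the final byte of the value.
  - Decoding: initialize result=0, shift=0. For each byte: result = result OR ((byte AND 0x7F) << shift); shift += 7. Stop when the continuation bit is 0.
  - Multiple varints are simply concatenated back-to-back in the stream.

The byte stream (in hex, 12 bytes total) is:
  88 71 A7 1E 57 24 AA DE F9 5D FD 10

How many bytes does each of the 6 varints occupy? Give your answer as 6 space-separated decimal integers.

Answer: 2 2 1 1 4 2

Derivation:
  byte[0]=0x88 cont=1 payload=0x08=8: acc |= 8<<0 -> acc=8 shift=7
  byte[1]=0x71 cont=0 payload=0x71=113: acc |= 113<<7 -> acc=14472 shift=14 [end]
Varint 1: bytes[0:2] = 88 71 -> value 14472 (2 byte(s))
  byte[2]=0xA7 cont=1 payload=0x27=39: acc |= 39<<0 -> acc=39 shift=7
  byte[3]=0x1E cont=0 payload=0x1E=30: acc |= 30<<7 -> acc=3879 shift=14 [end]
Varint 2: bytes[2:4] = A7 1E -> value 3879 (2 byte(s))
  byte[4]=0x57 cont=0 payload=0x57=87: acc |= 87<<0 -> acc=87 shift=7 [end]
Varint 3: bytes[4:5] = 57 -> value 87 (1 byte(s))
  byte[5]=0x24 cont=0 payload=0x24=36: acc |= 36<<0 -> acc=36 shift=7 [end]
Varint 4: bytes[5:6] = 24 -> value 36 (1 byte(s))
  byte[6]=0xAA cont=1 payload=0x2A=42: acc |= 42<<0 -> acc=42 shift=7
  byte[7]=0xDE cont=1 payload=0x5E=94: acc |= 94<<7 -> acc=12074 shift=14
  byte[8]=0xF9 cont=1 payload=0x79=121: acc |= 121<<14 -> acc=1994538 shift=21
  byte[9]=0x5D cont=0 payload=0x5D=93: acc |= 93<<21 -> acc=197029674 shift=28 [end]
Varint 5: bytes[6:10] = AA DE F9 5D -> value 197029674 (4 byte(s))
  byte[10]=0xFD cont=1 payload=0x7D=125: acc |= 125<<0 -> acc=125 shift=7
  byte[11]=0x10 cont=0 payload=0x10=16: acc |= 16<<7 -> acc=2173 shift=14 [end]
Varint 6: bytes[10:12] = FD 10 -> value 2173 (2 byte(s))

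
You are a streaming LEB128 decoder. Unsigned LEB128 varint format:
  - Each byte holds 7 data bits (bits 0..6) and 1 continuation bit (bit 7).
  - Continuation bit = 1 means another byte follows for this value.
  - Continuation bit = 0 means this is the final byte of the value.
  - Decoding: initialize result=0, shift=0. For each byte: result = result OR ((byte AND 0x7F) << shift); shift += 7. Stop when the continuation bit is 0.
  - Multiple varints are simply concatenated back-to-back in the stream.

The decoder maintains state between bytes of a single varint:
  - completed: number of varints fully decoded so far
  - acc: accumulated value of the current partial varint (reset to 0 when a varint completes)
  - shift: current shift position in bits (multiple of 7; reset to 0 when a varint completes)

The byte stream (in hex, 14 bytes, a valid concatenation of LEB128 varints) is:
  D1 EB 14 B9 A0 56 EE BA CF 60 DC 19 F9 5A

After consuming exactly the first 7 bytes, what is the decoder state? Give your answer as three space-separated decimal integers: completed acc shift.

byte[0]=0xD1 cont=1 payload=0x51: acc |= 81<<0 -> completed=0 acc=81 shift=7
byte[1]=0xEB cont=1 payload=0x6B: acc |= 107<<7 -> completed=0 acc=13777 shift=14
byte[2]=0x14 cont=0 payload=0x14: varint #1 complete (value=341457); reset -> completed=1 acc=0 shift=0
byte[3]=0xB9 cont=1 payload=0x39: acc |= 57<<0 -> completed=1 acc=57 shift=7
byte[4]=0xA0 cont=1 payload=0x20: acc |= 32<<7 -> completed=1 acc=4153 shift=14
byte[5]=0x56 cont=0 payload=0x56: varint #2 complete (value=1413177); reset -> completed=2 acc=0 shift=0
byte[6]=0xEE cont=1 payload=0x6E: acc |= 110<<0 -> completed=2 acc=110 shift=7

Answer: 2 110 7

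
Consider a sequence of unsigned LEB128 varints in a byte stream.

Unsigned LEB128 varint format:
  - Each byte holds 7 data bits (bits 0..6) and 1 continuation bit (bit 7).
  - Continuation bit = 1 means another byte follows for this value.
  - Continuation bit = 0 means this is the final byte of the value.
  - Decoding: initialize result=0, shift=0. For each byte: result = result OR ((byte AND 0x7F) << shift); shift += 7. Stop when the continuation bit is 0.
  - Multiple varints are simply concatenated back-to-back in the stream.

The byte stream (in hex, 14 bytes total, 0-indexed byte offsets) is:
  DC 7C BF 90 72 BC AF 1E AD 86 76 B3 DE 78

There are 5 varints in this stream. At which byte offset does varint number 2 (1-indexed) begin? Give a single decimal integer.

  byte[0]=0xDC cont=1 payload=0x5C=92: acc |= 92<<0 -> acc=92 shift=7
  byte[1]=0x7C cont=0 payload=0x7C=124: acc |= 124<<7 -> acc=15964 shift=14 [end]
Varint 1: bytes[0:2] = DC 7C -> value 15964 (2 byte(s))
  byte[2]=0xBF cont=1 payload=0x3F=63: acc |= 63<<0 -> acc=63 shift=7
  byte[3]=0x90 cont=1 payload=0x10=16: acc |= 16<<7 -> acc=2111 shift=14
  byte[4]=0x72 cont=0 payload=0x72=114: acc |= 114<<14 -> acc=1869887 shift=21 [end]
Varint 2: bytes[2:5] = BF 90 72 -> value 1869887 (3 byte(s))
  byte[5]=0xBC cont=1 payload=0x3C=60: acc |= 60<<0 -> acc=60 shift=7
  byte[6]=0xAF cont=1 payload=0x2F=47: acc |= 47<<7 -> acc=6076 shift=14
  byte[7]=0x1E cont=0 payload=0x1E=30: acc |= 30<<14 -> acc=497596 shift=21 [end]
Varint 3: bytes[5:8] = BC AF 1E -> value 497596 (3 byte(s))
  byte[8]=0xAD cont=1 payload=0x2D=45: acc |= 45<<0 -> acc=45 shift=7
  byte[9]=0x86 cont=1 payload=0x06=6: acc |= 6<<7 -> acc=813 shift=14
  byte[10]=0x76 cont=0 payload=0x76=118: acc |= 118<<14 -> acc=1934125 shift=21 [end]
Varint 4: bytes[8:11] = AD 86 76 -> value 1934125 (3 byte(s))
  byte[11]=0xB3 cont=1 payload=0x33=51: acc |= 51<<0 -> acc=51 shift=7
  byte[12]=0xDE cont=1 payload=0x5E=94: acc |= 94<<7 -> acc=12083 shift=14
  byte[13]=0x78 cont=0 payload=0x78=120: acc |= 120<<14 -> acc=1978163 shift=21 [end]
Varint 5: bytes[11:14] = B3 DE 78 -> value 1978163 (3 byte(s))

Answer: 2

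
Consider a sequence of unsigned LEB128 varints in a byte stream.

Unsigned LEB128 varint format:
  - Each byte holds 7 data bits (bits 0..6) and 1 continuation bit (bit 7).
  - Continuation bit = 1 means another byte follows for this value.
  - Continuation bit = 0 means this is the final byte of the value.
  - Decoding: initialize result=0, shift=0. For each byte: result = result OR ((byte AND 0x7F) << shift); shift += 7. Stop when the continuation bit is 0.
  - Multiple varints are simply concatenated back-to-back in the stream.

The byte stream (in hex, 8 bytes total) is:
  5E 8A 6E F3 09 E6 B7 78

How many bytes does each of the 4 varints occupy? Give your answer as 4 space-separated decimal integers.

  byte[0]=0x5E cont=0 payload=0x5E=94: acc |= 94<<0 -> acc=94 shift=7 [end]
Varint 1: bytes[0:1] = 5E -> value 94 (1 byte(s))
  byte[1]=0x8A cont=1 payload=0x0A=10: acc |= 10<<0 -> acc=10 shift=7
  byte[2]=0x6E cont=0 payload=0x6E=110: acc |= 110<<7 -> acc=14090 shift=14 [end]
Varint 2: bytes[1:3] = 8A 6E -> value 14090 (2 byte(s))
  byte[3]=0xF3 cont=1 payload=0x73=115: acc |= 115<<0 -> acc=115 shift=7
  byte[4]=0x09 cont=0 payload=0x09=9: acc |= 9<<7 -> acc=1267 shift=14 [end]
Varint 3: bytes[3:5] = F3 09 -> value 1267 (2 byte(s))
  byte[5]=0xE6 cont=1 payload=0x66=102: acc |= 102<<0 -> acc=102 shift=7
  byte[6]=0xB7 cont=1 payload=0x37=55: acc |= 55<<7 -> acc=7142 shift=14
  byte[7]=0x78 cont=0 payload=0x78=120: acc |= 120<<14 -> acc=1973222 shift=21 [end]
Varint 4: bytes[5:8] = E6 B7 78 -> value 1973222 (3 byte(s))

Answer: 1 2 2 3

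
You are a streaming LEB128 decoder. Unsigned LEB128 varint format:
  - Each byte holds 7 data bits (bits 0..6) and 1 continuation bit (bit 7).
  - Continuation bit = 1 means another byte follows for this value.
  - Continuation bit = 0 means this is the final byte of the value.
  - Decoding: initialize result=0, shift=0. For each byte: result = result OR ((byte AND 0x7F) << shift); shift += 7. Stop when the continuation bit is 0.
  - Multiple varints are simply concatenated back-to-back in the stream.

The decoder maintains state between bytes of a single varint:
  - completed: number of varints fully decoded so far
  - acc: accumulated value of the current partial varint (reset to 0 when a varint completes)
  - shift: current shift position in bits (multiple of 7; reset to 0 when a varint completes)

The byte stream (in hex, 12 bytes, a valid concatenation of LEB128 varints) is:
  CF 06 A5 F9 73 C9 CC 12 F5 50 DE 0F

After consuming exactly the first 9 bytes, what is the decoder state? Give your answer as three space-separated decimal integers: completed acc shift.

Answer: 3 117 7

Derivation:
byte[0]=0xCF cont=1 payload=0x4F: acc |= 79<<0 -> completed=0 acc=79 shift=7
byte[1]=0x06 cont=0 payload=0x06: varint #1 complete (value=847); reset -> completed=1 acc=0 shift=0
byte[2]=0xA5 cont=1 payload=0x25: acc |= 37<<0 -> completed=1 acc=37 shift=7
byte[3]=0xF9 cont=1 payload=0x79: acc |= 121<<7 -> completed=1 acc=15525 shift=14
byte[4]=0x73 cont=0 payload=0x73: varint #2 complete (value=1899685); reset -> completed=2 acc=0 shift=0
byte[5]=0xC9 cont=1 payload=0x49: acc |= 73<<0 -> completed=2 acc=73 shift=7
byte[6]=0xCC cont=1 payload=0x4C: acc |= 76<<7 -> completed=2 acc=9801 shift=14
byte[7]=0x12 cont=0 payload=0x12: varint #3 complete (value=304713); reset -> completed=3 acc=0 shift=0
byte[8]=0xF5 cont=1 payload=0x75: acc |= 117<<0 -> completed=3 acc=117 shift=7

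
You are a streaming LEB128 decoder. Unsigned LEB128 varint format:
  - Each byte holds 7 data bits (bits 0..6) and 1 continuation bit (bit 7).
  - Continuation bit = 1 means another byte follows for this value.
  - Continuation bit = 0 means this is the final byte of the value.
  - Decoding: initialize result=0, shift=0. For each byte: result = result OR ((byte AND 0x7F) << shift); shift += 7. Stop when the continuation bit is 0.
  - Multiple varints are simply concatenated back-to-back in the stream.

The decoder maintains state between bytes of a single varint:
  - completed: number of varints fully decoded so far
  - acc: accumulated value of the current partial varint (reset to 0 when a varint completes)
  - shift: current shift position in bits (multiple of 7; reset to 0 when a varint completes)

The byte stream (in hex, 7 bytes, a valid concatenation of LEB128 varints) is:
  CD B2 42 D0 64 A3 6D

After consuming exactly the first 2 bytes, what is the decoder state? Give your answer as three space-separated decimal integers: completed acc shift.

byte[0]=0xCD cont=1 payload=0x4D: acc |= 77<<0 -> completed=0 acc=77 shift=7
byte[1]=0xB2 cont=1 payload=0x32: acc |= 50<<7 -> completed=0 acc=6477 shift=14

Answer: 0 6477 14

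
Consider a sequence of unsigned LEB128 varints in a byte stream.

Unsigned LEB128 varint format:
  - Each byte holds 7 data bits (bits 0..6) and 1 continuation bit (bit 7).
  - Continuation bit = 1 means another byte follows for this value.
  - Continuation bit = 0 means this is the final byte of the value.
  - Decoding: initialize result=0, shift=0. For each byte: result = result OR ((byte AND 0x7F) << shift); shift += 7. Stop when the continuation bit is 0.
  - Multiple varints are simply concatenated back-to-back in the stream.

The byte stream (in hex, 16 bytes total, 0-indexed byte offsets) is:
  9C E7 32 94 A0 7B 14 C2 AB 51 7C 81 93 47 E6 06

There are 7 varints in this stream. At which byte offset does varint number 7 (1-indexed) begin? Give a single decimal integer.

Answer: 14

Derivation:
  byte[0]=0x9C cont=1 payload=0x1C=28: acc |= 28<<0 -> acc=28 shift=7
  byte[1]=0xE7 cont=1 payload=0x67=103: acc |= 103<<7 -> acc=13212 shift=14
  byte[2]=0x32 cont=0 payload=0x32=50: acc |= 50<<14 -> acc=832412 shift=21 [end]
Varint 1: bytes[0:3] = 9C E7 32 -> value 832412 (3 byte(s))
  byte[3]=0x94 cont=1 payload=0x14=20: acc |= 20<<0 -> acc=20 shift=7
  byte[4]=0xA0 cont=1 payload=0x20=32: acc |= 32<<7 -> acc=4116 shift=14
  byte[5]=0x7B cont=0 payload=0x7B=123: acc |= 123<<14 -> acc=2019348 shift=21 [end]
Varint 2: bytes[3:6] = 94 A0 7B -> value 2019348 (3 byte(s))
  byte[6]=0x14 cont=0 payload=0x14=20: acc |= 20<<0 -> acc=20 shift=7 [end]
Varint 3: bytes[6:7] = 14 -> value 20 (1 byte(s))
  byte[7]=0xC2 cont=1 payload=0x42=66: acc |= 66<<0 -> acc=66 shift=7
  byte[8]=0xAB cont=1 payload=0x2B=43: acc |= 43<<7 -> acc=5570 shift=14
  byte[9]=0x51 cont=0 payload=0x51=81: acc |= 81<<14 -> acc=1332674 shift=21 [end]
Varint 4: bytes[7:10] = C2 AB 51 -> value 1332674 (3 byte(s))
  byte[10]=0x7C cont=0 payload=0x7C=124: acc |= 124<<0 -> acc=124 shift=7 [end]
Varint 5: bytes[10:11] = 7C -> value 124 (1 byte(s))
  byte[11]=0x81 cont=1 payload=0x01=1: acc |= 1<<0 -> acc=1 shift=7
  byte[12]=0x93 cont=1 payload=0x13=19: acc |= 19<<7 -> acc=2433 shift=14
  byte[13]=0x47 cont=0 payload=0x47=71: acc |= 71<<14 -> acc=1165697 shift=21 [end]
Varint 6: bytes[11:14] = 81 93 47 -> value 1165697 (3 byte(s))
  byte[14]=0xE6 cont=1 payload=0x66=102: acc |= 102<<0 -> acc=102 shift=7
  byte[15]=0x06 cont=0 payload=0x06=6: acc |= 6<<7 -> acc=870 shift=14 [end]
Varint 7: bytes[14:16] = E6 06 -> value 870 (2 byte(s))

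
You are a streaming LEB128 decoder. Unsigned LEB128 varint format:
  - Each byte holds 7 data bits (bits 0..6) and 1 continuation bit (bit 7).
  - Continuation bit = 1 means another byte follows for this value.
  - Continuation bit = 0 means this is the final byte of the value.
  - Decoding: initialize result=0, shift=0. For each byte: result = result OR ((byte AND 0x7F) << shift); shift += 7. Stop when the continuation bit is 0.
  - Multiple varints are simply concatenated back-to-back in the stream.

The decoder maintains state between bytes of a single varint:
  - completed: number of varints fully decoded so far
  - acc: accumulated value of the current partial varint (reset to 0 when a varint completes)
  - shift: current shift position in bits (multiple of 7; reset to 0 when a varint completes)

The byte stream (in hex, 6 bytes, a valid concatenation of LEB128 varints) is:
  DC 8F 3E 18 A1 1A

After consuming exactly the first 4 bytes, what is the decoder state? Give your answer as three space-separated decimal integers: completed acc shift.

byte[0]=0xDC cont=1 payload=0x5C: acc |= 92<<0 -> completed=0 acc=92 shift=7
byte[1]=0x8F cont=1 payload=0x0F: acc |= 15<<7 -> completed=0 acc=2012 shift=14
byte[2]=0x3E cont=0 payload=0x3E: varint #1 complete (value=1017820); reset -> completed=1 acc=0 shift=0
byte[3]=0x18 cont=0 payload=0x18: varint #2 complete (value=24); reset -> completed=2 acc=0 shift=0

Answer: 2 0 0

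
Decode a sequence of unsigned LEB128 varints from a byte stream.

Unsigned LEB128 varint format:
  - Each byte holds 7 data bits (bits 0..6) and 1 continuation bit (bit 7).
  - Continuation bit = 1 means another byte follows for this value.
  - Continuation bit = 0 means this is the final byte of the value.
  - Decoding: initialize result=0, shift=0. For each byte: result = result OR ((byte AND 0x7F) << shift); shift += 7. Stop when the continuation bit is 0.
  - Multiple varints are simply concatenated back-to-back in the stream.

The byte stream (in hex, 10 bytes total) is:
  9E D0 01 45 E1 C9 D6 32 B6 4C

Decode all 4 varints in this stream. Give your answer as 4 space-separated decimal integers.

Answer: 26654 69 106276065 9782

Derivation:
  byte[0]=0x9E cont=1 payload=0x1E=30: acc |= 30<<0 -> acc=30 shift=7
  byte[1]=0xD0 cont=1 payload=0x50=80: acc |= 80<<7 -> acc=10270 shift=14
  byte[2]=0x01 cont=0 payload=0x01=1: acc |= 1<<14 -> acc=26654 shift=21 [end]
Varint 1: bytes[0:3] = 9E D0 01 -> value 26654 (3 byte(s))
  byte[3]=0x45 cont=0 payload=0x45=69: acc |= 69<<0 -> acc=69 shift=7 [end]
Varint 2: bytes[3:4] = 45 -> value 69 (1 byte(s))
  byte[4]=0xE1 cont=1 payload=0x61=97: acc |= 97<<0 -> acc=97 shift=7
  byte[5]=0xC9 cont=1 payload=0x49=73: acc |= 73<<7 -> acc=9441 shift=14
  byte[6]=0xD6 cont=1 payload=0x56=86: acc |= 86<<14 -> acc=1418465 shift=21
  byte[7]=0x32 cont=0 payload=0x32=50: acc |= 50<<21 -> acc=106276065 shift=28 [end]
Varint 3: bytes[4:8] = E1 C9 D6 32 -> value 106276065 (4 byte(s))
  byte[8]=0xB6 cont=1 payload=0x36=54: acc |= 54<<0 -> acc=54 shift=7
  byte[9]=0x4C cont=0 payload=0x4C=76: acc |= 76<<7 -> acc=9782 shift=14 [end]
Varint 4: bytes[8:10] = B6 4C -> value 9782 (2 byte(s))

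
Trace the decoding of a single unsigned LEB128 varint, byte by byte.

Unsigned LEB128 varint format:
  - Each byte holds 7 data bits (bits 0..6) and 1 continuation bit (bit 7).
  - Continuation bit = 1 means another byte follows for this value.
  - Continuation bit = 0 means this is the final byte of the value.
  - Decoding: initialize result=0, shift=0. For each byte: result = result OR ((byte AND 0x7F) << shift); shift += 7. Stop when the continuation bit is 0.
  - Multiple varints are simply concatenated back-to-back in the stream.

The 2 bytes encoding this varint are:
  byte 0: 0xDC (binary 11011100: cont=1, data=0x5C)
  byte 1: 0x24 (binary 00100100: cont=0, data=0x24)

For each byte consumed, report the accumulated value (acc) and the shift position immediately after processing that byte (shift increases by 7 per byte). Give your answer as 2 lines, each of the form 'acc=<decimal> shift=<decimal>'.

byte 0=0xDC: payload=0x5C=92, contrib = 92<<0 = 92; acc -> 92, shift -> 7
byte 1=0x24: payload=0x24=36, contrib = 36<<7 = 4608; acc -> 4700, shift -> 14

Answer: acc=92 shift=7
acc=4700 shift=14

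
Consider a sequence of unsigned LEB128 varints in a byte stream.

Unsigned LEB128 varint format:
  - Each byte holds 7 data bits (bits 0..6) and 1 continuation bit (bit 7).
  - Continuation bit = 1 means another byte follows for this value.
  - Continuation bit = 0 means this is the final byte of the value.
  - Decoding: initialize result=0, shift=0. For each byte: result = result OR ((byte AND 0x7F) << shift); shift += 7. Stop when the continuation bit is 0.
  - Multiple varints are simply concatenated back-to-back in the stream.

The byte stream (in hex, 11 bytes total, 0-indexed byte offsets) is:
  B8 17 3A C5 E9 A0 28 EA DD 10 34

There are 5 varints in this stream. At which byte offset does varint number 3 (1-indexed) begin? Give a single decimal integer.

  byte[0]=0xB8 cont=1 payload=0x38=56: acc |= 56<<0 -> acc=56 shift=7
  byte[1]=0x17 cont=0 payload=0x17=23: acc |= 23<<7 -> acc=3000 shift=14 [end]
Varint 1: bytes[0:2] = B8 17 -> value 3000 (2 byte(s))
  byte[2]=0x3A cont=0 payload=0x3A=58: acc |= 58<<0 -> acc=58 shift=7 [end]
Varint 2: bytes[2:3] = 3A -> value 58 (1 byte(s))
  byte[3]=0xC5 cont=1 payload=0x45=69: acc |= 69<<0 -> acc=69 shift=7
  byte[4]=0xE9 cont=1 payload=0x69=105: acc |= 105<<7 -> acc=13509 shift=14
  byte[5]=0xA0 cont=1 payload=0x20=32: acc |= 32<<14 -> acc=537797 shift=21
  byte[6]=0x28 cont=0 payload=0x28=40: acc |= 40<<21 -> acc=84423877 shift=28 [end]
Varint 3: bytes[3:7] = C5 E9 A0 28 -> value 84423877 (4 byte(s))
  byte[7]=0xEA cont=1 payload=0x6A=106: acc |= 106<<0 -> acc=106 shift=7
  byte[8]=0xDD cont=1 payload=0x5D=93: acc |= 93<<7 -> acc=12010 shift=14
  byte[9]=0x10 cont=0 payload=0x10=16: acc |= 16<<14 -> acc=274154 shift=21 [end]
Varint 4: bytes[7:10] = EA DD 10 -> value 274154 (3 byte(s))
  byte[10]=0x34 cont=0 payload=0x34=52: acc |= 52<<0 -> acc=52 shift=7 [end]
Varint 5: bytes[10:11] = 34 -> value 52 (1 byte(s))

Answer: 3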